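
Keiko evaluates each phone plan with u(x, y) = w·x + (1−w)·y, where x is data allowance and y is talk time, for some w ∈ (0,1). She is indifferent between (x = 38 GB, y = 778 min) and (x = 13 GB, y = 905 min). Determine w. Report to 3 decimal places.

Equating utilities: w·38 + (1−w)·778 = w·13 + (1−w)·905.
Rearranging, 25·w − 127·(1−w) = 0.
The marginal rate of substitution is 127/25, so w = 127/(25+127) = 0.836.

w = 0.836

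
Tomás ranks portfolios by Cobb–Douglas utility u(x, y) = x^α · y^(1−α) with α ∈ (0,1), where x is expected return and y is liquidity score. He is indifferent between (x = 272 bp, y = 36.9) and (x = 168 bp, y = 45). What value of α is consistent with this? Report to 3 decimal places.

Indifference: 272^α · 36.9^(1−α) = 168^α · 45^(1−α).
Rearrange to (272/168)^α = (45/36.9)^(1−α) and take logs: α·0.481838 = (1−α)·0.198451.
With A = 0.481838 and B = 0.198451: α·A = (1−α)·B, so α = B/(A+B) = 0.198451/0.680289 ≈ 0.292.

α ≈ 0.292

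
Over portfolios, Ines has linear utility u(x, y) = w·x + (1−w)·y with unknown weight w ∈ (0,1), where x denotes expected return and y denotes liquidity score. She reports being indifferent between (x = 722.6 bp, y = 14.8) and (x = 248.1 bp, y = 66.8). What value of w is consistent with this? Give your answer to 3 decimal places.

w = 0.099

u(722.6,14.8) = u(248.1,66.8) means w·722.6 + (1−w)·14.8 = w·248.1 + (1−w)·66.8.
Collecting terms: w·474.5 = (1−w)·52.
Hence w = 52/(474.5+52) = 52/526.5 = 0.099.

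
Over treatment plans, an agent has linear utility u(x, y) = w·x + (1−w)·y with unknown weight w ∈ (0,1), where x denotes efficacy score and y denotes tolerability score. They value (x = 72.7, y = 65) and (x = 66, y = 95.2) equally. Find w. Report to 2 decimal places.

Equating utilities: w·72.7 + (1−w)·65 = w·66 + (1−w)·95.2.
Collecting terms: w·6.7 = (1−w)·30.2.
Hence w = 30.2/(6.7+30.2) = 30.2/36.9 = 0.82.

w = 0.82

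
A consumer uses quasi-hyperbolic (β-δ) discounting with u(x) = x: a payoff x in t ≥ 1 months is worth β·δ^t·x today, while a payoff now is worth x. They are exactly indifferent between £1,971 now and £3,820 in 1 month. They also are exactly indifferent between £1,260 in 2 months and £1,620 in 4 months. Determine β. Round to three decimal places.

β ≈ 0.585

From the later pair, β·δ^2·1260 = β·δ^4·1620; dividing through, δ^2 = 1260/1620 = 0.77778, so δ = 0.88192.
Now use the now-vs-future pair: 1971 = β·δ·3820 gives β = 1971/(0.88192·3820) ≈ 0.585.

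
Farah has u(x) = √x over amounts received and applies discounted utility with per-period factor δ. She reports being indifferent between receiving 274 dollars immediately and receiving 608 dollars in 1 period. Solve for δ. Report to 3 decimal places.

δ ≈ 0.671

Equating discounted utilities: u(274) = δ·u(608) ⇒ δ = u(274)/u(608).
Since u(x) = √x, δ = √(274/608) = 0.67131.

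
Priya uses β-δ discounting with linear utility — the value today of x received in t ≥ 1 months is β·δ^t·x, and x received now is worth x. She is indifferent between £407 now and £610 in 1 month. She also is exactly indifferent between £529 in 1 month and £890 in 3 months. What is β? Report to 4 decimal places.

β ≈ 0.8654

Both payoffs in the second observation are in the future, so β drops out: δ^1·529 = δ^3·890 ⇒ δ^2 = 529/890 = 0.59438, so δ = 0.77096.
Now use the now-vs-future pair: 407 = β·δ·610 gives β = 407/(0.77096·610) ≈ 0.8654.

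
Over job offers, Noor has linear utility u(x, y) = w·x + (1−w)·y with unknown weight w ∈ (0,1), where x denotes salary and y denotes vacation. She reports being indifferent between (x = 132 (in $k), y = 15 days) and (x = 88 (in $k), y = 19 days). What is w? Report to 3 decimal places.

Equating utilities: w·132 + (1−w)·15 = w·88 + (1−w)·19.
Collecting terms: w·44 = (1−w)·4.
So w/(1−w) = 4/44 = 0.0909, giving w = 4/(44+4) = 0.083.

w = 0.083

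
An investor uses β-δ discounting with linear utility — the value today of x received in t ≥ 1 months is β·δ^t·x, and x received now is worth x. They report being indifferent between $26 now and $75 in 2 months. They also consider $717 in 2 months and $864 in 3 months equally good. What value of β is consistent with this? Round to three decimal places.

β ≈ 0.503

From the later pair, β·δ^2·717 = β·δ^3·864; dividing through, δ = 717/864 = 0.82986.
Substituting δ into 26 = β·δ^2·75: β = 26/(51.650) ≈ 0.503.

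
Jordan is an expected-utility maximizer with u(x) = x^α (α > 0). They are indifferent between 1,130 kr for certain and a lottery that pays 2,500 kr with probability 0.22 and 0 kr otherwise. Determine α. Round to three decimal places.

α ≈ 1.907

The lottery's expected utility is 0.22·u(2500) + 0.78·u(0) = 0.22·2500^α (since u(0) = 0 for α > 0).
Setting u(1130) equal to that: 1130^α = 0.22·2500^α ⇒ (1130/2500)^α = 0.22.
α = ln(0.22) / ln(1130/2500) = -1.514128/-0.794073 ≈ 1.907.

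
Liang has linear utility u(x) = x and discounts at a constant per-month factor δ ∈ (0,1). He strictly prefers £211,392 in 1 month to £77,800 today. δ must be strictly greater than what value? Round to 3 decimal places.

Under u(x) = x this choice says 77800 < δ·211392.
So δ > 77800/211392 = 0.36804.

δ > 0.368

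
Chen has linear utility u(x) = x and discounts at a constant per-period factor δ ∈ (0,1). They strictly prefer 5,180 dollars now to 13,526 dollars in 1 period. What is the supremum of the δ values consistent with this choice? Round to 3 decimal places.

The preference means 5180 > δ·13526.
Dividing through by 13526 gives δ < 0.38297.

δ < 0.383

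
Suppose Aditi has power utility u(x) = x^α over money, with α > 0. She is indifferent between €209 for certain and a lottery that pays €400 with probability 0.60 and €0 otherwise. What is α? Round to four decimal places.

The lottery's expected utility is 0.60·u(400) + 0.40·u(0) = 0.60·400^α (since u(0) = 0 for α > 0).
Setting u(209) equal to that: 209^α = 0.60·400^α ⇒ (209/400)^α = 0.60.
α = ln(0.60) / ln(209/400) = -0.5108256/-0.6491303 ≈ 0.7869.

α ≈ 0.7869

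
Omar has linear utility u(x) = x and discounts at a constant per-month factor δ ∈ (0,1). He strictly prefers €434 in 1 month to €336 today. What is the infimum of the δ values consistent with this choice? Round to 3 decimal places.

δ > 0.774

Comparing present values: 336 < δ·434.
So δ > 336/434 = 0.77419.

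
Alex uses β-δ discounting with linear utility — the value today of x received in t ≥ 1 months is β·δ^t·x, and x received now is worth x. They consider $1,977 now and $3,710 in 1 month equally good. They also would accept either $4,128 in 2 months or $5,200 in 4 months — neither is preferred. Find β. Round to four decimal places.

The second indifference involves only future payoffs, so β cancels: β·δ^2·4128 = β·δ^4·5200, giving δ^2 = 4128/5200 = 0.79385, so δ = 0.89098.
Now use the now-vs-future pair: 1977 = β·δ·3710 gives β = 1977/(0.89098·3710) ≈ 0.5981.

β ≈ 0.5981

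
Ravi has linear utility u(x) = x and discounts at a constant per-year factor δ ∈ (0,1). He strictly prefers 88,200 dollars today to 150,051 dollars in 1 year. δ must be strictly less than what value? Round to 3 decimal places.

δ < 0.588

Comparing present values: 88200 > δ·150051.
So δ < 88200/150051 = 0.58780.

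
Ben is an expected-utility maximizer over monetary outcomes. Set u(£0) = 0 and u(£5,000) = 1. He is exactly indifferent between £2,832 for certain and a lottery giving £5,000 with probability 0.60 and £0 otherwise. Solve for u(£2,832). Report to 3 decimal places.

0.600

The indifference gives u(£2,832) = 0.60·u(£5,000) + 0.40·u(£0) = 0.60·1 + 0.40·0 = 0.60.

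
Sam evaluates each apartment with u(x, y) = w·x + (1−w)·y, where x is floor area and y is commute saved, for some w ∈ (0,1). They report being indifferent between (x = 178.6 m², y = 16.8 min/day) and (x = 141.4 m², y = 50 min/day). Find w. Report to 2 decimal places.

w = 0.47

Equating utilities: w·178.6 + (1−w)·16.8 = w·141.4 + (1−w)·50.
Rearranging, 37.2·w − 33.2·(1−w) = 0.
So w/(1−w) = 33.2/37.2 = 0.8925, giving w = 33.2/(37.2+33.2) = 0.47.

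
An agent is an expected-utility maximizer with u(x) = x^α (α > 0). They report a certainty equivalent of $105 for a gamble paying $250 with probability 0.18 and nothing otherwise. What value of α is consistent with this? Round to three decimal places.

α ≈ 1.977

The lottery's expected utility is 0.18·u(250) + 0.82·u(0) = 0.18·250^α (since u(0) = 0 for α > 0).
Equating: 105^α = 0.18·250^α, i.e. 0.4200^α = 0.18.
Take logs: α = ln 0.18 / ln(105/250) ≈ 1.97671.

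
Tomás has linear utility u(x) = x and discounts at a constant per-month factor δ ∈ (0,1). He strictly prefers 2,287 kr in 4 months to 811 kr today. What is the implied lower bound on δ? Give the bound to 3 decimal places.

δ > 0.772

Comparing present values: 811 < δ^4·2287.
Hence δ^4 > 811/2287 = 0.35461, and x ↦ x^(1/4) is increasing on (0,∞).
δ > 0.35461^(1/4) = 0.772.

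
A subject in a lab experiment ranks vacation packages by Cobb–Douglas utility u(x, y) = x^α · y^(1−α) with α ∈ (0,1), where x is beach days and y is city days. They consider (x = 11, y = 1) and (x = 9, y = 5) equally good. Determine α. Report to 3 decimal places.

α ≈ 0.889

Set the two utilities equal: 11^α·1^(1−α) = 9^α·5^(1−α).
(11/9)^α = (5/1)^(1−α); take logs: α·ln(11/9) = (1−α)·ln(5/1), i.e. α·0.200671 = (1−α)·1.609438.
So α/(1−α) = (1.609438)/(0.200671) = 8.020282, and α = 8.020282/9.020282 ≈ 0.889.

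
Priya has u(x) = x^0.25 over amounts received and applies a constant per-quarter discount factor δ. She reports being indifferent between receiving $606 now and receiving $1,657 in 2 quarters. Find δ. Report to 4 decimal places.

δ ≈ 0.8818

The payoff in 2 quarters is discounted by δ^2, so u(606) = δ^2·u(1657) and δ^2 = u(606)/u(1657).
With u(x) = x^0.25: δ^2 = 606^0.25/1657^0.25 = (606/1657)^0.25 = 0.77766.
Taking the square root: δ = 0.77766^(1/2) ≈ 0.8818.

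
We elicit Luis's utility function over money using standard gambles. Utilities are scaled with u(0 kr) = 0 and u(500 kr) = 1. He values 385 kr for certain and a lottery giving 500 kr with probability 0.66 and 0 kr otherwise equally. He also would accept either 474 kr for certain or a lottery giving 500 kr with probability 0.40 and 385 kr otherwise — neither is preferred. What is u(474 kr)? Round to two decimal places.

0.80

First, u(385 kr) = 0.66·u(500 kr) + 0.34·u(0 kr) = 0.66.
The second indifference gives u(474 kr) = 0.40·u(500 kr) + 0.60·u(385 kr) = 0.40·1.00 + 0.60·0.66 = 0.7960.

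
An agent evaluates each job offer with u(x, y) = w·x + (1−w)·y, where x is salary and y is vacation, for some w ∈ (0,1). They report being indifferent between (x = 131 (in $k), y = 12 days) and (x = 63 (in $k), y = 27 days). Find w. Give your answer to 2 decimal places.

w = 0.18

Equating utilities: w·131 + (1−w)·12 = w·63 + (1−w)·27.
Rearranging, 68·w − 15·(1−w) = 0.
The marginal rate of substitution is 15/68, so w = 15/(68+15) = 0.18.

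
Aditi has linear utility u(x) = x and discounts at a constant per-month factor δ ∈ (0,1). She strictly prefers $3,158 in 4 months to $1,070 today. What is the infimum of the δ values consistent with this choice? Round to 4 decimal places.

The preference means 1070 < δ^4·3158.
Dividing by 3158: δ^4 > 0.33882. Both sides are positive, so the 4th root keeps the direction.
δ > 0.33882^(1/4) = 0.7629.

δ > 0.7629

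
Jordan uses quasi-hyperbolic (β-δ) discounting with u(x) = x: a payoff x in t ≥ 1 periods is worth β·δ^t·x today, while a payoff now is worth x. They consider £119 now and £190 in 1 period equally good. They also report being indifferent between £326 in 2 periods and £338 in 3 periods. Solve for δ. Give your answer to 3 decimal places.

Both payoffs in the second observation are in the future, so β drops out: δ^2·326 = δ^3·338 ⇒ δ = 326/338 = 0.96450.

δ ≈ 0.964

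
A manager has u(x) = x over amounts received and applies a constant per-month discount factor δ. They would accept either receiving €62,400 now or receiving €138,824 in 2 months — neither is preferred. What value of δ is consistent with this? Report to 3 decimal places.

Equating discounted utilities: u(62400) = δ^2·u(138824) ⇒ δ^2 = u(62400)/u(138824).
With u(x) = x: δ^2 = 62400/138824 = 0.44949.
So δ = 0.44949^(1/2) ≈ 0.670.

δ ≈ 0.670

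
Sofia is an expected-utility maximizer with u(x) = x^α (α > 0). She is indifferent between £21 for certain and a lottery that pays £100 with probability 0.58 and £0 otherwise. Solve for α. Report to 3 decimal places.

α ≈ 0.349

EU(lottery) = 0.58·100^α + 0.42·0 = 0.58·100^α.
Indifference: 21^α = 0.58·100^α, so (21/100)^α = 0.58.
α = ln(0.58) / ln(21/100) = -0.544727/-1.560648 ≈ 0.349.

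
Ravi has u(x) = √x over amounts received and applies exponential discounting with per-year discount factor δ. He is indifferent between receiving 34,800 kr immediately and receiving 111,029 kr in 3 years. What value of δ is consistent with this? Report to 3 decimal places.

Indifference means u(34800) = δ^3 · u(111029), so δ^3 = u(34800)/u(111029).
Since u(x) = √x, δ^3 = √(34800/111029) = 0.55985.
Taking the cube root: δ = 0.55985^(1/3) ≈ 0.824.

δ ≈ 0.824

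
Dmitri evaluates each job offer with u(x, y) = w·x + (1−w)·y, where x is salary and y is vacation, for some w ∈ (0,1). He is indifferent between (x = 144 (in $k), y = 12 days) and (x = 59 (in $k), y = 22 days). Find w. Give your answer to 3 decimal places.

w = 0.105

Equating utilities: w·144 + (1−w)·12 = w·59 + (1−w)·22.
Rearranging, 85·w − 10·(1−w) = 0.
The marginal rate of substitution is 10/85, so w = 10/(85+10) = 0.105.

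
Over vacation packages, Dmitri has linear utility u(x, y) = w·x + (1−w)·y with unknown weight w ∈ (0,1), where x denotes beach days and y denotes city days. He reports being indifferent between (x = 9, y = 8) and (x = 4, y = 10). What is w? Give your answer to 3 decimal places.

u(9,8) = u(4,10) means w·9 + (1−w)·8 = w·4 + (1−w)·10.
w·(9−4) = (1−w)·(10−8), i.e. w·5 = (1−w)·2.
The marginal rate of substitution is 2/5, so w = 2/(5+2) = 0.286.

w = 0.286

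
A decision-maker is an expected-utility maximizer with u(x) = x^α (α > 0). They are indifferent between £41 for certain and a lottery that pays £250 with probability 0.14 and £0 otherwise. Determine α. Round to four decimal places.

EU(lottery) = 0.14·250^α + 0.86·0 = 0.14·250^α.
Equating: 41^α = 0.14·250^α, i.e. 0.1640^α = 0.14.
Taking logs: α·ln(41/250) = ln(0.14), so α = -1.9661129 / -1.8078889 ≈ 1.0875.

α ≈ 1.0875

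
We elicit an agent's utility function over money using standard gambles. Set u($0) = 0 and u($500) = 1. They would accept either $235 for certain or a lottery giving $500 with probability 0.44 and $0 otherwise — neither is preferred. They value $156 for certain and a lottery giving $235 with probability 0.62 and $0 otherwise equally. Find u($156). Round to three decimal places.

First, u($235) = 0.44·u($500) + 0.56·u($0) = 0.44.
Chaining: u($156) = 0.62·0.44 + 0.38·0.00 = 0.2728.

0.273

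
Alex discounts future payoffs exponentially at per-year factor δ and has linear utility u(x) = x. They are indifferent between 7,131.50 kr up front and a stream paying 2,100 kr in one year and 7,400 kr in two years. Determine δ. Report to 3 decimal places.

δ ≈ 0.850

Equating present values: 7131.50 = 2100δ + 7400δ².
That is, 7400δ² + 2100δ − 7131.50 = 0, a quadratic in δ.
The positive root is δ = [−2100 + √(2100² + 4·7400·7131.50)] / (2·7400) = (−2100 + 14680.000)/14800 ≈ 0.850.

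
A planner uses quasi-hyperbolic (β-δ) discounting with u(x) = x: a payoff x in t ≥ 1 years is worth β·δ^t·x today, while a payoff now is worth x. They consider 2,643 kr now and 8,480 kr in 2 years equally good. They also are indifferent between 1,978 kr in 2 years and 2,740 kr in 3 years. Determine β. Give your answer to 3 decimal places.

From the later pair, β·δ^2·1978 = β·δ^3·2740; dividing through, δ = 1978/2740 = 0.72190.
Substituting δ into 2643 = β·δ^2·8480: β = 2643/(4419.237) ≈ 0.598.

β ≈ 0.598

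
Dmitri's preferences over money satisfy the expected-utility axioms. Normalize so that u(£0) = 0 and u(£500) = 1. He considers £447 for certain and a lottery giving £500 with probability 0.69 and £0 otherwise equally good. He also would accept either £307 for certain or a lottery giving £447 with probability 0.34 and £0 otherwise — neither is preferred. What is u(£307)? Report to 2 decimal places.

First, u(£447) = 0.69·u(£500) + 0.31·u(£0) = 0.69.
The second indifference gives u(£307) = 0.34·u(£447) + 0.66·u(£0) = 0.34·0.69 + 0.66·0.00 = 0.2346.

0.23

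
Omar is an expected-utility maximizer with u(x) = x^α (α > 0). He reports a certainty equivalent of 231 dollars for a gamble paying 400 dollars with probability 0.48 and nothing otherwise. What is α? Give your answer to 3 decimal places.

α ≈ 1.337

The lottery's expected utility is 0.48·u(400) + 0.52·u(0) = 0.48·400^α (since u(0) = 0 for α > 0).
Equating: 231^α = 0.48·400^α, i.e. 0.5775^α = 0.48.
α = ln(0.48) / ln(231/400) = -0.733969/-0.549047 ≈ 1.337.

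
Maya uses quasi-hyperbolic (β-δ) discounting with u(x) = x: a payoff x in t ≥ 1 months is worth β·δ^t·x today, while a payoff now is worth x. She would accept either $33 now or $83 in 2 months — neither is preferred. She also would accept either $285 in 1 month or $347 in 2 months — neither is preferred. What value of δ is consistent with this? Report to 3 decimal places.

δ ≈ 0.821

The second indifference involves only future payoffs, so β cancels: β·δ^1·285 = β·δ^2·347, giving δ = 285/347 = 0.82133.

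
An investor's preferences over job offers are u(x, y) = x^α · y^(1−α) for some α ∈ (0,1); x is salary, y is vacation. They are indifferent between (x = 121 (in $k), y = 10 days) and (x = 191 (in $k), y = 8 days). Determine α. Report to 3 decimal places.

α ≈ 0.328

Indifference: 121^α · 10^(1−α) = 191^α · 8^(1−α).
Taking logs: α·ln 121 + (1−α)·ln 10 = α·ln 191 + (1−α)·ln 8, i.e. α·-0.456483 = (1−α)·-0.223144.
So α/(1−α) = (-0.223144)/(-0.456483) = 0.488833, and α = 0.488833/1.488833 ≈ 0.328.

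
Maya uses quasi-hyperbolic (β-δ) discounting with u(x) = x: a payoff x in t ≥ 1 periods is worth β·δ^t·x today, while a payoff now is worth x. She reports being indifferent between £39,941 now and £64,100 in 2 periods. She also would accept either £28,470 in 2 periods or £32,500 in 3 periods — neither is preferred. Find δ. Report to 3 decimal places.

δ ≈ 0.876

The second indifference involves only future payoffs, so β cancels: β·δ^2·28470 = β·δ^3·32500, giving δ = 28470/32500 = 0.87600.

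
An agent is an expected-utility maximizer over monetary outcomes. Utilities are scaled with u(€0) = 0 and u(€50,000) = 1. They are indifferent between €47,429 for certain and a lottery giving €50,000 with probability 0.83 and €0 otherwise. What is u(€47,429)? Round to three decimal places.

0.830

The indifference gives u(€47,429) = 0.83·u(€50,000) + 0.17·u(€0) = 0.83·1 + 0.17·0 = 0.83.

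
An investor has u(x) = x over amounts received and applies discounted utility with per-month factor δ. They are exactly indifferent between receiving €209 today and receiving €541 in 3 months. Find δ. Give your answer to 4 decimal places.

δ ≈ 0.7283

Equating discounted utilities: u(209) = δ^3·u(541) ⇒ δ^3 = u(209)/u(541).
With u(x) = x: δ^3 = 209/541 = 0.38632.
Hence δ = (0.38632)^(1/3) = 0.728310.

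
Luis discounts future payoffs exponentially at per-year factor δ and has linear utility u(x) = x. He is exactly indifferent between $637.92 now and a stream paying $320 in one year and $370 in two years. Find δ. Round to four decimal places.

The stream is worth 320δ + 370δ² today, so 320δ + 370δ² = 637.92.
Rearranged: 370δ² + 320δ − 637.92 = 0.
δ = (−320 + √(320² + 4·370·637.92)) / (2·370) = (−320 + √1046521.60) / 740 ≈ 0.9500.

δ ≈ 0.9500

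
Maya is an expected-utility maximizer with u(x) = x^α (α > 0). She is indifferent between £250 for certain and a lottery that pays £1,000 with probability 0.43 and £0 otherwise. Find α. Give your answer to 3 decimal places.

α ≈ 0.609

Since u(0) = 0, the lottery's EU is 0.43·1000^α.
Indifference: 250^α = 0.43·1000^α, so (250/1000)^α = 0.43.
Take logs: α = ln 0.43 / ln(250/1000) ≈ 0.60880.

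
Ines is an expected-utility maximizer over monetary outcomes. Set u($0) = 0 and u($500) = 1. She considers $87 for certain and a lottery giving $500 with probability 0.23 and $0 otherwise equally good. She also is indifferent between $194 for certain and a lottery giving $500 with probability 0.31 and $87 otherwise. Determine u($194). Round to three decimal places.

0.469

From the first indifference, u($87) = 0.23·u($500) + 0.77·u($0) = 0.23·1 + 0.77·0 = 0.23.
Chaining: u($194) = 0.31·1.00 + 0.69·0.23 = 0.4687.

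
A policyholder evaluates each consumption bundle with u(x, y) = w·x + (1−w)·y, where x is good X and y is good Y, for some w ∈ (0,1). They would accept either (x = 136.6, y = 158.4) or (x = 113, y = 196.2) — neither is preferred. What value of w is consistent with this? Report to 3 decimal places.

w = 0.616

Indifference: w·136.6 + (1−w)·158.4 = w·113 + (1−w)·196.2.
Rearranging, 23.6·w − 37.8·(1−w) = 0.
So w/(1−w) = 37.8/23.6 = 1.6017, giving w = 37.8/(23.6+37.8) = 0.616.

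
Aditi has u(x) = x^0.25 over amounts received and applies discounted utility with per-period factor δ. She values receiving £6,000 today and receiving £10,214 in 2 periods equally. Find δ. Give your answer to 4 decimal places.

Indifference means u(6000) = δ^2 · u(10214), so δ^2 = u(6000)/u(10214).
With u(x) = x^0.25: δ^2 = 6000^0.25/10214^0.25 = (6000/10214)^0.25 = 0.87547.
So δ = 0.87547^(1/2) ≈ 0.9357.

δ ≈ 0.9357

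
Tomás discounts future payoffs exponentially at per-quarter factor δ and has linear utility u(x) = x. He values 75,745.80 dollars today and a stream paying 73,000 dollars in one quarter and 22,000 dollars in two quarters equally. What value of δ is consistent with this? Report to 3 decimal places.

The stream is worth 73000δ + 22000δ² today, so 73000δ + 22000δ² = 75745.80.
That is, 22000δ² + 73000δ − 75745.80 = 0, a quadratic in δ.
δ = (−73000 + √(73000² + 4·22000·75745.80)) / (2·22000) = (−73000 + √11994630400.00) / 44000 ≈ 0.830.

δ ≈ 0.830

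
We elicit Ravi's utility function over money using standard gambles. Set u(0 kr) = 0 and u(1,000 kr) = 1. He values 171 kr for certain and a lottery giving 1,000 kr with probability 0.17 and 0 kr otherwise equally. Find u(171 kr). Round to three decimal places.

0.170

u(171 kr) equals the lottery's expected utility: 0.17·1 + 0.83·0 = 0.17.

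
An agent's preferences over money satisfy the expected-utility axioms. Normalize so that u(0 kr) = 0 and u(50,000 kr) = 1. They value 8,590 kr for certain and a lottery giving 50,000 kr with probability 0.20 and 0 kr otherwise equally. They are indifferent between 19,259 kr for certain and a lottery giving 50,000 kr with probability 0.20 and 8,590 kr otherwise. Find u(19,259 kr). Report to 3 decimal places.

0.360

From the first indifference, u(8,590 kr) = 0.20·u(50,000 kr) + 0.80·u(0 kr) = 0.20·1 + 0.80·0 = 0.20.
Chaining: u(19,259 kr) = 0.20·1.00 + 0.80·0.20 = 0.3600.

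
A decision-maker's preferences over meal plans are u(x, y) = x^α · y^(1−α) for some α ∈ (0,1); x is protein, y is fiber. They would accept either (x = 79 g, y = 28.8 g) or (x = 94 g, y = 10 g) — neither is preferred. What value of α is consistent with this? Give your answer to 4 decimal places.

The Cobb–Douglas utilities coincide, so 79^α·28.8^(1−α) = 94^α·10^(1−α).
(79/94)^α = (10/28.8)^(1−α); take logs: α·ln(79/94) = (1−α)·ln(10/28.8), i.e. α·-0.1738469 = (1−α)·-1.0577903.
With A = -0.1738469 and B = -1.0577903: α·A = (1−α)·B, so α = B/(A+B) = -1.0577903/-1.2316372 ≈ 0.8588.

α ≈ 0.8588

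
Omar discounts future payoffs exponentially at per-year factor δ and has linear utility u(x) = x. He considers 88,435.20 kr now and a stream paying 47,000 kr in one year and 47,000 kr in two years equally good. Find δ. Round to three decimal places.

δ ≈ 0.960

Equating present values: 88435.20 = 47000δ + 47000δ².
That is, 47000δ² + 47000δ − 88435.20 = 0, a quadratic in δ.
By the quadratic formula (taking the positive root), δ = (−47000 + √18834817600.00) / 94000 ≈ 0.960.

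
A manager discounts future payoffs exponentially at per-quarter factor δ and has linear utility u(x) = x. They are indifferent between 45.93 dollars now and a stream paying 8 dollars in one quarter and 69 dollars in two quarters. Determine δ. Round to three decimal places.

Present value of the stream is 8·δ + 69·δ². Indifference gives 8δ + 69δ² = 45.93.
Rearranged: 69δ² + 8δ − 45.93 = 0.
The positive root is δ = [−8 + √(8² + 4·69·45.93)] / (2·69) = (−8 + 112.875)/138 ≈ 0.760.

δ ≈ 0.760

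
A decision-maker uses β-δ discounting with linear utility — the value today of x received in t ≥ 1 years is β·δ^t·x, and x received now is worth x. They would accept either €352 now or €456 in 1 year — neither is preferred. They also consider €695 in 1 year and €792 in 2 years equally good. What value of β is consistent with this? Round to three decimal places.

The second indifference involves only future payoffs, so β cancels: β·δ^1·695 = β·δ^2·792, giving δ = 695/792 = 0.87753.
Now use the now-vs-future pair: 352 = β·δ·456 gives β = 352/(0.87753·456) ≈ 0.880.

β ≈ 0.880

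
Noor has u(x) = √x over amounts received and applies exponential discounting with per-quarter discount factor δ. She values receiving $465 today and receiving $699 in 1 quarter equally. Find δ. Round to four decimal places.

Indifference means u(465) = δ · u(699), so δ = u(465)/u(699).
With u(x) = √x: δ = √465/√699 = √(465/699) = 0.81562.

δ ≈ 0.8156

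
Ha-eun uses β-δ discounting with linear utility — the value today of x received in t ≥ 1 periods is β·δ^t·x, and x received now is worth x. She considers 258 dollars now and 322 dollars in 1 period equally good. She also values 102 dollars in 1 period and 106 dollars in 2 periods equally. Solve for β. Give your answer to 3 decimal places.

β ≈ 0.833

Both payoffs in the second observation are in the future, so β drops out: δ^1·102 = δ^2·106 ⇒ δ = 102/106 = 0.96226.
Now use the now-vs-future pair: 258 = β·δ·322 gives β = 258/(0.96226·322) ≈ 0.833.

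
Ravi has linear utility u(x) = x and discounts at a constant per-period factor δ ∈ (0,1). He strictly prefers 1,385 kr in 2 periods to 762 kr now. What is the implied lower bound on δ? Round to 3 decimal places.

δ > 0.742

Comparing present values: 762 < δ^2·1385.
So δ^2 > 762/1385 = 0.55018; taking the square root of both positive sides preserves the inequality.
δ > (762/1385)^(1/2) ≈ 0.742.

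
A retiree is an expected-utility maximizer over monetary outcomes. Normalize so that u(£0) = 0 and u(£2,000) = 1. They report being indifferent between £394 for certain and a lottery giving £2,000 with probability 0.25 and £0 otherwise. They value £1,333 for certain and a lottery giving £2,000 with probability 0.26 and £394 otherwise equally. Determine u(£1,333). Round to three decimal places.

0.445

The first gamble pins u(£394): it must equal 0.25·1 + 0.75·0 = 0.25.
Chaining: u(£1,333) = 0.26·1.00 + 0.74·0.25 = 0.4450.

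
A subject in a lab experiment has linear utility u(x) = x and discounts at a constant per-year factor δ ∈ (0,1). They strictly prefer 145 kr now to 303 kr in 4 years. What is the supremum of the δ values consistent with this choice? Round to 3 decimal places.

Comparing present values: 145 > δ^4·303.
Hence δ^4 < 145/303 = 0.47855, and x ↦ x^(1/4) is increasing on (0,∞).
δ < 0.47855^(1/4) = 0.832.

δ < 0.832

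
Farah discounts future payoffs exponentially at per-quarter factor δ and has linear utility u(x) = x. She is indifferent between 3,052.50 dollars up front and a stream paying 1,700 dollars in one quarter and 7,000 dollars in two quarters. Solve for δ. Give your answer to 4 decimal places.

Present value of the stream is 1700·δ + 7000·δ². Indifference gives 1700δ + 7000δ² = 3052.50.
That is, 7000δ² + 1700δ − 3052.50 = 0, a quadratic in δ.
δ = (−1700 + √(1700² + 4·7000·3052.50)) / (2·7000) = (−1700 + √88360000.00) / 14000 ≈ 0.5500.

δ ≈ 0.5500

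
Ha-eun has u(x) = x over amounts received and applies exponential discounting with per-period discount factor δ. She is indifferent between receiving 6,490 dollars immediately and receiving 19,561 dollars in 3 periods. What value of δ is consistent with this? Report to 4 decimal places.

Indifference means u(6490) = δ^3 · u(19561), so δ^3 = u(6490)/u(19561).
With u(x) = x: δ^3 = 6490/19561 = 0.33178.
So δ = 0.33178^(1/3) ≈ 0.6923.

δ ≈ 0.6923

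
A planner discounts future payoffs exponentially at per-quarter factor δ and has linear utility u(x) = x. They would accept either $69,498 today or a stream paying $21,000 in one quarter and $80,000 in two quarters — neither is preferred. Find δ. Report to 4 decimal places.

δ ≈ 0.8100

Present value of the stream is 21000·δ + 80000·δ². Indifference gives 21000δ + 80000δ² = 69498.
Rearranged: 80000δ² + 21000δ − 69498 = 0.
By the quadratic formula (taking the positive root), δ = (−21000 + √22680360000.00) / 160000 ≈ 0.8100.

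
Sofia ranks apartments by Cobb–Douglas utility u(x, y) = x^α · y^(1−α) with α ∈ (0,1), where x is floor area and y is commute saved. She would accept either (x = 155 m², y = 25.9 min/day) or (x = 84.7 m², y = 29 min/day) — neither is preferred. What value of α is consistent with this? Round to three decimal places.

Indifference: 155^α · 25.9^(1−α) = 84.7^α · 29^(1−α).
Taking logs: α·ln 155 + (1−α)·ln 25.9 = α·ln 84.7 + (1−α)·ln 29, i.e. α·0.604310 = (1−α)·0.113053.
So α/(1−α) = (0.113053)/(0.604310) = 0.187078, and α = 0.187078/1.187078 ≈ 0.158.

α ≈ 0.158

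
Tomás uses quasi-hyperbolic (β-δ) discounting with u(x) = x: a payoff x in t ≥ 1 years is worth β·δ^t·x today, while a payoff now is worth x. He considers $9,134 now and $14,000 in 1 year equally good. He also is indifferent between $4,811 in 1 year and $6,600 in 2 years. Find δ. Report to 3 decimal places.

Both payoffs in the second observation are in the future, so β drops out: δ^1·4811 = δ^2·6600 ⇒ δ = 4811/6600 = 0.72894.

δ ≈ 0.729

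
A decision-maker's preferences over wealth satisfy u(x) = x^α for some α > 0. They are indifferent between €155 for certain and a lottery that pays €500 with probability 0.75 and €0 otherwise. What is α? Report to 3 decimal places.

The lottery's expected utility is 0.75·u(500) + 0.25·u(0) = 0.75·500^α (since u(0) = 0 for α > 0).
Indifference: 155^α = 0.75·500^α, so (155/500)^α = 0.75.
Taking logs: α·ln(155/500) = ln(0.75), so α = -0.287682 / -1.171183 ≈ 0.246.

α ≈ 0.246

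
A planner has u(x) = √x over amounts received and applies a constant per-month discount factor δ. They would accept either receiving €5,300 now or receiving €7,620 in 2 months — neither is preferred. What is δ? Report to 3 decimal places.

δ ≈ 0.913

Equating discounted utilities: u(5300) = δ^2·u(7620) ⇒ δ^2 = u(5300)/u(7620).
With u(x) = √x: δ^2 = √5300/√7620 = √(5300/7620) = 0.83399.
Hence δ = (0.83399)^(1/2) = 0.91323.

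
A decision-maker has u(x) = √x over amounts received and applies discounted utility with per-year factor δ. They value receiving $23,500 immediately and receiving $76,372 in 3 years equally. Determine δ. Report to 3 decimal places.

Indifference means u(23500) = δ^3 · u(76372), so δ^3 = u(23500)/u(76372).
Since u(x) = √x, δ^3 = √(23500/76372) = 0.55471.
Hence δ = (0.55471)^(1/3) = 0.82165.

δ ≈ 0.822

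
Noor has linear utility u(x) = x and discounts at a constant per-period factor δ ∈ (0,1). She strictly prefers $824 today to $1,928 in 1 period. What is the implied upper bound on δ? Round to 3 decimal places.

δ < 0.427

Under u(x) = x this choice says 824 > δ·1928.
Dividing through by 1928 gives δ < 0.42739.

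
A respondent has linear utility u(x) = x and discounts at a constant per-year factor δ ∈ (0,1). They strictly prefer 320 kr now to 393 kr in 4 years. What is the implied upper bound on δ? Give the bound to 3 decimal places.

δ < 0.950

The preference means 320 > δ^4·393.
Dividing by 393: δ^4 < 0.81425. Both sides are positive, so the 4th root keeps the direction.
δ < (320/393)^(1/4) ≈ 0.950.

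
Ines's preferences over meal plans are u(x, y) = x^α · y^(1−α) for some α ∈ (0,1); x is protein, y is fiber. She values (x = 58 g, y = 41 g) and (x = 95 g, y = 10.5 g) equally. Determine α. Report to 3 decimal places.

Set the two utilities equal: 58^α·41^(1−α) = 95^α·10.5^(1−α).
(58/95)^α = (10.5/41)^(1−α); take logs: α·ln(58/95) = (1−α)·ln(10.5/41), i.e. α·-0.493434 = (1−α)·-1.362197.
So α/(1−α) = (-1.362197)/(-0.493434) = 2.760647, and α = 2.760647/3.760647 ≈ 0.734.

α ≈ 0.734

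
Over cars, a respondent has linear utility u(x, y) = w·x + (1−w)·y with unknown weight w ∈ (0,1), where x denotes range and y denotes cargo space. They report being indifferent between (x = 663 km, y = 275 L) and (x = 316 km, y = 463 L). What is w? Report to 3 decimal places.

Indifference: w·663 + (1−w)·275 = w·316 + (1−w)·463.
Collecting terms: w·347 = (1−w)·188.
The marginal rate of substitution is 188/347, so w = 188/(347+188) = 0.351.

w = 0.351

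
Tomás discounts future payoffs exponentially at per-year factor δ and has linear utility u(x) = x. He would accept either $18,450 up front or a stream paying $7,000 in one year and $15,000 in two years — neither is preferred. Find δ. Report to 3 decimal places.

Present value of the stream is 7000·δ + 15000·δ². Indifference gives 7000δ + 15000δ² = 18450.
That is, 15000δ² + 7000δ − 18450 = 0, a quadratic in δ.
The positive root is δ = [−7000 + √(7000² + 4·15000·18450)] / (2·15000) = (−7000 + 34000.000)/30000 ≈ 0.900.

δ ≈ 0.900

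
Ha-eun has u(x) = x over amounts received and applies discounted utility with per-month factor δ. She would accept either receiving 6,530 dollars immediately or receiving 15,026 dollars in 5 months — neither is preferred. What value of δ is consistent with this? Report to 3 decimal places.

δ ≈ 0.846

Indifference means u(6530) = δ^5 · u(15026), so δ^5 = u(6530)/u(15026).
With u(x) = x: δ^5 = 6530/15026 = 0.43458.
Hence δ = (0.43458)^(1/5) = 0.84647.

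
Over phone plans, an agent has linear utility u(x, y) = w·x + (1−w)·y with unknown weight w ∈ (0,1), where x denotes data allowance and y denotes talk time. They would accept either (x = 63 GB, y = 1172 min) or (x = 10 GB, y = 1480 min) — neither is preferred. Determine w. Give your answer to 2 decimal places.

u(63,1172) = u(10,1480) means w·63 + (1−w)·1172 = w·10 + (1−w)·1480.
w·(63−10) = (1−w)·(1480−1172), i.e. w·53 = (1−w)·308.
So w/(1−w) = 308/53 = 5.8113, giving w = 308/(53+308) = 0.85.

w = 0.85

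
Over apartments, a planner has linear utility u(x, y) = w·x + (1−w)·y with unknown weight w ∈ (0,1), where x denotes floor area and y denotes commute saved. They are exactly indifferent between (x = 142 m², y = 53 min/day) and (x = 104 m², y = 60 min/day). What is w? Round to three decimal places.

Indifference: w·142 + (1−w)·53 = w·104 + (1−w)·60.
Collecting terms: w·38 = (1−w)·7.
The marginal rate of substitution is 7/38, so w = 7/(38+7) = 0.156.

w = 0.156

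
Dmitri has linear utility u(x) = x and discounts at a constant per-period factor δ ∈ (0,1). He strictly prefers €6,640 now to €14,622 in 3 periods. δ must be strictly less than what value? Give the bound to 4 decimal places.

The preference means 6640 > δ^3·14622.
So δ^3 < 6640/14622 = 0.45411; taking the cube root of both positive sides preserves the inequality.
δ < 0.45411^(1/3) = 0.7686.

δ < 0.7686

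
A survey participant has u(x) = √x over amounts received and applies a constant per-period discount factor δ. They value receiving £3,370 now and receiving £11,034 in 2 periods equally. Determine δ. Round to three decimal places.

δ ≈ 0.743

The payoff in 2 periods is discounted by δ^2, so u(3370) = δ^2·u(11034) and δ^2 = u(3370)/u(11034).
With u(x) = √x: δ^2 = √3370/√11034 = √(3370/11034) = 0.55265.
So δ = 0.55265^(1/2) ≈ 0.743.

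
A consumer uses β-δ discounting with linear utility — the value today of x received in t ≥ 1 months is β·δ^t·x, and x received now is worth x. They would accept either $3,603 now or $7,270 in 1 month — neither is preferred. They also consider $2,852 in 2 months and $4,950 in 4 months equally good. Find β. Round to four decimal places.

β ≈ 0.6529

Both payoffs in the second observation are in the future, so β drops out: δ^2·2852 = δ^4·4950 ⇒ δ^2 = 2852/4950 = 0.57616, so δ = 0.75905.
Substituting δ into 3603 = β·δ·7270: β = 3603/(5518.316) ≈ 0.6529.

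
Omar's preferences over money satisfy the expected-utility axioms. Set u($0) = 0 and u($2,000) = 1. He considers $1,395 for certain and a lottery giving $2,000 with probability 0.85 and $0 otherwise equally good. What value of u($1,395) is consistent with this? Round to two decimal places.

By the standard-gamble method, u($1,395) is just the indifference probability on the best outcome: 0.85.

0.85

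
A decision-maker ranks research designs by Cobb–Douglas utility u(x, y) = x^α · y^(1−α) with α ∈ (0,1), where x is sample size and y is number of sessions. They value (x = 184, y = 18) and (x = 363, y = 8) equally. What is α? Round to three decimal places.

Indifference: 184^α · 18^(1−α) = 363^α · 8^(1−α).
(184/363)^α = (8/18)^(1−α); take logs: α·ln(184/363) = (1−α)·ln(8/18), i.e. α·-0.679467 = (1−α)·-0.810930.
With A = -0.679467 and B = -0.810930: α·A = (1−α)·B, so α = B/(A+B) = -0.810930/-1.490397 ≈ 0.544.

α ≈ 0.544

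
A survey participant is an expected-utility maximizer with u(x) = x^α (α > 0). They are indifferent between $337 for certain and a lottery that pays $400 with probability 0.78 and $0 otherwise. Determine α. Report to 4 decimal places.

The lottery's expected utility is 0.78·u(400) + 0.22·u(0) = 0.78·400^α (since u(0) = 0 for α > 0).
Equating: 337^α = 0.78·400^α, i.e. 0.8425^α = 0.78.
Take logs: α = ln 0.78 / ln(337/400) ≈ 1.449755.

α ≈ 1.4498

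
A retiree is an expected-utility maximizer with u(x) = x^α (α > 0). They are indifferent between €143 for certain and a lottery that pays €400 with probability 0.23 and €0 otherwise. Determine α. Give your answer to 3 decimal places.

The lottery's expected utility is 0.23·u(400) + 0.77·u(0) = 0.23·400^α (since u(0) = 0 for α > 0).
Equating: 143^α = 0.23·400^α, i.e. 0.3575^α = 0.23.
Taking logs: α·ln(143/400) = ln(0.23), so α = -1.469676 / -1.028620 ≈ 1.429.

α ≈ 1.429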